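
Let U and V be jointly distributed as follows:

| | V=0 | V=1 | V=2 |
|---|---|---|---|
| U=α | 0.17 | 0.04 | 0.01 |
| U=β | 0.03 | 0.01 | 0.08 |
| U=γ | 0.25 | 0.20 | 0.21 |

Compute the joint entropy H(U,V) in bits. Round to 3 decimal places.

H(U,V) = −Σ p(x,y)·log₂ p(x,y) over all 9 cells.
  cell (α,0): −0.17·log₂0.17 = 0.4346
  cell (α,1): −0.04·log₂0.04 = 0.1858
  cell (α,2): −0.01·log₂0.01 = 0.0664
  cell (β,0): −0.03·log₂0.03 = 0.1518
  cell (β,1): −0.01·log₂0.01 = 0.0664
  cell (β,2): −0.08·log₂0.08 = 0.2915
  cell (γ,0): −0.25·log₂0.25 = 0.5000
  cell (γ,1): −0.20·log₂0.20 = 0.4644
  cell (γ,2): −0.21·log₂0.21 = 0.4728
Sum = 2.634 bits.

2.634 bits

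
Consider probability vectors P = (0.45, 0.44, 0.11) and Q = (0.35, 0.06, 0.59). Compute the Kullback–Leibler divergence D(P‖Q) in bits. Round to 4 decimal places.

D(P‖Q) = Σ p·log₂(p/q).
  0.45·log₂(0.45/0.35) = 0.16316
  0.44·log₂(0.44/0.06) = 1.26477
  0.11·log₂(0.11/0.59) = -0.26655
D(P‖Q) = 1.1614 bits.

1.1614 bits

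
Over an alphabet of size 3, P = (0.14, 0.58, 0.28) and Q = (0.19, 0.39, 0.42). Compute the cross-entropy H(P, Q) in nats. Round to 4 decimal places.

H(P,Q) = −Σ p·ln q.
  −0.14·ln(0.19) = 0.23250
  −0.58·ln(0.39) = 0.54613
  −0.28·ln(0.42) = 0.24290
H(P,Q) = 1.0215 nats.

1.0215 nats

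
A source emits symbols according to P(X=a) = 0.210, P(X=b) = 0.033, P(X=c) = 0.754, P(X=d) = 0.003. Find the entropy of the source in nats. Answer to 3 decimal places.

H(X) = −Σ p·ln p.
  −(0.210)·ln(0.210) = 0.3277
  −(0.033)·ln(0.033) = 0.1126
  −(0.754)·ln(0.754) = 0.2129
  −(0.003)·ln(0.003) = 0.0174
Sum: 0.3277 + 0.1126 + 0.2129 + 0.0174 = 0.671 nats.

0.671 nats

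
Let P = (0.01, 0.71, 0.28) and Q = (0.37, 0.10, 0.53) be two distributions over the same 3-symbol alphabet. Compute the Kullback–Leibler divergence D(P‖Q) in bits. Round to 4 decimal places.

D(P‖Q) = Σ p·log₂(p/q).
  0.01·log₂(0.01/0.37) = -0.05209
  0.71·log₂(0.71/0.10) = 2.00775
  0.28·log₂(0.28/0.53) = -0.25776
D(P‖Q) = 1.6979 bits.

1.6979 bits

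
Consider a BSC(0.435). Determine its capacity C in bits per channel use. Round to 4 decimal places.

0.0122 bits

Binary symmetric channel: C = 1 − h₂(ε) where h₂ is the binary entropy function.
h₂(0.435) = −0.435·log₂0.435 − 0.565·log₂0.565 = 0.9878.
C = 1 − 0.9878 = 0.0122 bits per channel use.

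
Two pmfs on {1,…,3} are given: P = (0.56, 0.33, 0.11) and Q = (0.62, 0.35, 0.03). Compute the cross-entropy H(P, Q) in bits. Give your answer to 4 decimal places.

H(P,Q) = −Σ p·log₂ q.
  −0.56·log₂(0.62) = 0.38621
  −0.33·log₂(0.35) = 0.49981
  −0.11·log₂(0.03) = 0.55648
H(P,Q) = 1.4425 bits.

1.4425 bits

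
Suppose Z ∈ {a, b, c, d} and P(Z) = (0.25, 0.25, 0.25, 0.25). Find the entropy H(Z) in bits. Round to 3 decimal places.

2.000 bits

H(Z) = −Σ p·log₂ p.
  −(0.25)·log₂(0.25) = 0.5000
  −(0.25)·log₂(0.25) = 0.5000
  −(0.25)·log₂(0.25) = 0.5000
  −(0.25)·log₂(0.25) = 0.5000
Sum: 0.5000 + 0.5000 + 0.5000 + 0.5000 = 2.000 bits.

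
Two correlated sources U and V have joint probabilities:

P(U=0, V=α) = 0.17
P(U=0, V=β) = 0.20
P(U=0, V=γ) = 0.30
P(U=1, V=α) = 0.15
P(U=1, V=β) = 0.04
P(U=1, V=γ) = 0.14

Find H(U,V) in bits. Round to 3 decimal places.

2.413 bits

H(U,V) = −Σ p(x,y)·log₂ p(x,y) over all 6 cells.
  cell (0,α): −0.17·log₂0.17 = 0.4346
  cell (0,β): −0.20·log₂0.20 = 0.4644
  cell (0,γ): −0.30·log₂0.30 = 0.5211
  cell (1,α): −0.15·log₂0.15 = 0.4105
  cell (1,β): −0.04·log₂0.04 = 0.1858
  cell (1,γ): −0.14·log₂0.14 = 0.3971
Sum = 2.413 bits.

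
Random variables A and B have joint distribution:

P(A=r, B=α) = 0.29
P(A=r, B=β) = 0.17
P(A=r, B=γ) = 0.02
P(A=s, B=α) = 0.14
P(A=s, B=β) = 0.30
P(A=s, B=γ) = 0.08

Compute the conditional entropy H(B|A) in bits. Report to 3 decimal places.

Chain rule: H(B|A) = H(A,B) − H(A).
Marginals: p(A) = (0.4800, 0.5200), p(B) = (0.4300, 0.4700, 0.1000).
H(A,B) = 2.2751 bits; H(A) = 0.9988 bits.
H(B|A) = 2.2751 − 0.9988 = 1.276 bits.

1.276 bits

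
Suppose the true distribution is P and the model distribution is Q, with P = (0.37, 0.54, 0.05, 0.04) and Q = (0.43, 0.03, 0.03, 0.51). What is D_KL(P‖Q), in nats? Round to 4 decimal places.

1.4289 nats

D(P‖Q) = Σ p·ln(p/q).
  0.37·ln(0.37/0.43) = -0.05560
  0.54·ln(0.54/0.03) = 1.56080
  0.05·ln(0.05/0.03) = 0.02554
  0.04·ln(0.04/0.51) = -0.10182
D(P‖Q) = 1.4289 nats.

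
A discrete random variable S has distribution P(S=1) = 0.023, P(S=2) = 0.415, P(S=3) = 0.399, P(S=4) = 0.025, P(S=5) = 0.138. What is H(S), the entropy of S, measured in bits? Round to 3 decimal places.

1.708 bits

H(S) = −Σ p·log₂ p.
  −(0.023)·log₂(0.023) = 0.1252
  −(0.415)·log₂(0.415) = 0.5266
  −(0.399)·log₂(0.399) = 0.5289
  −(0.025)·log₂(0.025) = 0.1330
  −(0.138)·log₂(0.138) = 0.3943
Sum: 0.1252 + 0.5266 + 0.5289 + 0.1330 + 0.3943 = 1.708 bits.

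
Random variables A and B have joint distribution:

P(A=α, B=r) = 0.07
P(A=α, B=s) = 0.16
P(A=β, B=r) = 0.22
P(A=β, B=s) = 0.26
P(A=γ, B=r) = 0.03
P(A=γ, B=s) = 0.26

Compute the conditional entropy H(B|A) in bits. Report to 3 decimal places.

0.821 bits

Marginals: p(A) = (0.2300, 0.4800, 0.2900), p(B) = (0.3200, 0.6800).
H(B|A) = Σ p(A) · H(B|A=·).
  A=α: p=0.2300, H(B|A=α) = 0.8865
  A=β: p=0.4800, H(B|A=β) = 0.9950
  A=γ: p=0.2900, H(B|A=γ) = 0.4798
Weighted sum = 0.821 bits.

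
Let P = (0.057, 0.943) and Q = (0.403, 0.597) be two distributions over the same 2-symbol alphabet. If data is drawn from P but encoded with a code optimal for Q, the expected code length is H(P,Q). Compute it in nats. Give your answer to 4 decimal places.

0.5382 nats

H(P,Q) = −Σ p·ln q.
  −0.057·ln(0.403) = 0.05180
  −0.943·ln(0.597) = 0.48644
H(P,Q) = 0.5382 nats.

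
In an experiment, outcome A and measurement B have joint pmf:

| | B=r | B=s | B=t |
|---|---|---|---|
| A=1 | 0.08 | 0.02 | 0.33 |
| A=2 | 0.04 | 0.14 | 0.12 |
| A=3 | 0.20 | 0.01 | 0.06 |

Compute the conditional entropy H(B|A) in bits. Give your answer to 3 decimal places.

1.102 bits

Chain rule: H(B|A) = H(A,B) − H(A).
Marginals: p(A) = (0.4300, 0.3000, 0.2700), p(B) = (0.3200, 0.1700, 0.5100).
H(A,B) = 2.6565 bits; H(A) = 1.5547 bits.
H(B|A) = 2.6565 − 1.5547 = 1.102 bits.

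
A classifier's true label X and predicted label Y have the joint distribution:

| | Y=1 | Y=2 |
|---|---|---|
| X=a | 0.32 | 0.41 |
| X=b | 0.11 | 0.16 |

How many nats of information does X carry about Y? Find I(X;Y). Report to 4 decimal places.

0.0004 nats

Marginals: p(X) = (0.7300, 0.2700), p(Y) = (0.4300, 0.5700).
I(X;Y) = H(X) + H(Y) − H(X,Y).
H(X) = 0.5833, H(Y) = 0.6833, H(X,Y) = 1.2662.
I(X;Y) = 0.5833 + 0.6833 − 1.2662 = 0.0004 nats.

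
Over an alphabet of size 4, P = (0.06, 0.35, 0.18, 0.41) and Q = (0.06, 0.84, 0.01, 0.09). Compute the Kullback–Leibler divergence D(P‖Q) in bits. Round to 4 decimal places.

D(P‖Q) = Σ p·log₂(p/q).
  0.06·log₂(0.06/0.06) = 0.00000
  0.35·log₂(0.35/0.84) = -0.44206
  0.18·log₂(0.18/0.01) = 0.75059
  0.41·log₂(0.41/0.09) = 0.89693
D(P‖Q) = 1.2055 bits.

1.2055 bits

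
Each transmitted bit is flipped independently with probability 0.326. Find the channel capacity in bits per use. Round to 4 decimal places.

0.0892 bits

Binary symmetric channel: C = 1 − h₂(ε) where h₂ is the binary entropy function.
h₂(0.326) = −0.326·log₂0.326 − 0.674·log₂0.674 = 0.9108.
C = 1 − 0.9108 = 0.0892 bits per channel use.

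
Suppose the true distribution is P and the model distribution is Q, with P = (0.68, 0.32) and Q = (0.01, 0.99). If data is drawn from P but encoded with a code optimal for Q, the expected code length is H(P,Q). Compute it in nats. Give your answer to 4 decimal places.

3.1347 nats

H(P,Q) = −Σ p·ln q.
  −0.68·ln(0.01) = 3.13152
  −0.32·ln(0.99) = 0.00322
H(P,Q) = 3.1347 nats.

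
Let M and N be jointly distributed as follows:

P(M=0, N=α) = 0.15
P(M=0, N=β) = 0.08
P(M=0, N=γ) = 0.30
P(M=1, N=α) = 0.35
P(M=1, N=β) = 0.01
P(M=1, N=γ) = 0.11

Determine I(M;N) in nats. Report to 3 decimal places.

0.116 nats

Marginals: p(M) = (0.5300, 0.4700), p(N) = (0.5000, 0.0900, 0.4100).
I(M;N) = H(M) + H(N) − H(M,N).
H(M) = 0.6913, H(N) = 0.9288, H(M,N) = 1.5041.
I(M;N) = 0.6913 + 0.9288 − 1.5041 = 0.116 nats.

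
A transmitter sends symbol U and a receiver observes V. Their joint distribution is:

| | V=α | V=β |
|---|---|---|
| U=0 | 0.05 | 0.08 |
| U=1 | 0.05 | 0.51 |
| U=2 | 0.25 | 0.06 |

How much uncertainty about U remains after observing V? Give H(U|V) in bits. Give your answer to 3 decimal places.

Chain rule: H(U|V) = H(U,V) − H(V).
Marginals: p(U) = (0.1300, 0.5600, 0.3100), p(V) = (0.3500, 0.6500).
H(U,V) = 1.9627 bits; H(V) = 0.9341 bits.
H(U|V) = 1.9627 − 0.9341 = 1.029 bits.

1.029 bits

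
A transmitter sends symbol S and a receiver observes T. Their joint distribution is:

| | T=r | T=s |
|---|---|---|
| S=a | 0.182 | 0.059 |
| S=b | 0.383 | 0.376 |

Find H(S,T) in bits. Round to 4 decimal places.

H(S,T) = −Σ p(x,y)·log₂ p(x,y) over all 4 cells.
  cell (a,r): −0.182·log₂0.182 = 0.44735
  cell (a,s): −0.059·log₂0.059 = 0.24091
  cell (b,r): −0.383·log₂0.383 = 0.53030
  cell (b,s): −0.376·log₂0.376 = 0.53061
Sum = 1.7492 bits.

1.7492 bits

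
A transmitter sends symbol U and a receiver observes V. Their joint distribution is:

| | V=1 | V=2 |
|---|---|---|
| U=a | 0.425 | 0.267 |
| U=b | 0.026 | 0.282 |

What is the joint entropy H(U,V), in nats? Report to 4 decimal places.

1.1681 nats

H(U,V) = −Σ p(x,y)·ln p(x,y) over all 4 cells.
  cell (a,1): −0.425·ln0.425 = 0.36366
  cell (a,2): −0.267·ln0.267 = 0.35258
  cell (b,1): −0.026·ln0.026 = 0.09489
  cell (b,2): −0.282·ln0.282 = 0.35697
Sum = 1.1681 nats.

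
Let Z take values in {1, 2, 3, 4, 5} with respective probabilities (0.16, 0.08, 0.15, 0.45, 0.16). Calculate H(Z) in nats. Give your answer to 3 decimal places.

1.432 nats

H(Z) = −Σ p·ln p.
  −(0.16)·ln(0.16) = 0.2932
  −(0.08)·ln(0.08) = 0.2021
  −(0.15)·ln(0.15) = 0.2846
  −(0.45)·ln(0.45) = 0.3593
  −(0.16)·ln(0.16) = 0.2932
Sum: 0.2932 + 0.2021 + 0.2846 + 0.3593 + 0.2932 = 1.432 nats.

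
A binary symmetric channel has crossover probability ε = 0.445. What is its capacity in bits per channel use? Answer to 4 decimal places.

Binary symmetric channel: C = 1 − h₂(ε) where h₂ is the binary entropy function.
h₂(0.445) = −0.445·log₂0.445 − 0.555·log₂0.555 = 0.9913.
C = 1 − 0.9913 = 0.0087 bits per channel use.

0.0087 bits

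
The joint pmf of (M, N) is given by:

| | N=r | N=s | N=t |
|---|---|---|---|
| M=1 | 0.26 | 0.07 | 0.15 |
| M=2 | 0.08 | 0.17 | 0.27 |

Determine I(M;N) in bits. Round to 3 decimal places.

0.127 bits

Marginals: p(M) = (0.4800, 0.5200), p(N) = (0.3400, 0.2400, 0.4200).
I(M;N) = H(M) + H(N) − H(M,N).
H(M) = 0.9988, H(N) = 1.5490, H(M,N) = 2.4205.
I(M;N) = 0.9988 + 1.5490 − 2.4205 = 0.127 bits.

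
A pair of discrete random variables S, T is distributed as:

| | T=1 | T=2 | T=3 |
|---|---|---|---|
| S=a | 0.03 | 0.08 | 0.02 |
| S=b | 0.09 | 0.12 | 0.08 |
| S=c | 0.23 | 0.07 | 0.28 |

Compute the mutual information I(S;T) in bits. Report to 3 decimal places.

0.129 bits

Marginals: p(S) = (0.1300, 0.2900, 0.5800), p(T) = (0.3500, 0.2700, 0.3800).
I(S;T) = Σ p(x,y)·log₂[p(x,y)/(p(x)p(y))].
  (a,1): 0.03·log₂(0.6593) = -0.0180
  (a,2): 0.08·log₂(2.2792) = 0.0951
  (a,3): 0.02·log₂(0.4049) = -0.0261
  (b,1): 0.09·log₂(0.8867) = -0.0156
  (b,2): 0.12·log₂(1.5326) = 0.0739
  (b,3): 0.08·log₂(0.7260) = -0.0370
  (c,1): 0.23·log₂(1.1330) = 0.0414
  (c,2): 0.07·log₂(0.4470) = -0.0813
  (c,3): 0.28·log₂(1.2704) = 0.0967
Sum = 0.129 bits.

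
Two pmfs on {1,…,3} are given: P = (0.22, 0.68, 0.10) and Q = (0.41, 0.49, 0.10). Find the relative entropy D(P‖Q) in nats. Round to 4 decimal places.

0.0859 nats

D(P‖Q) = Σ p·ln(p/q).
  0.22·ln(0.22/0.41) = -0.13696
  0.68·ln(0.68/0.49) = 0.22283
  0.10·ln(0.10/0.10) = 0.00000
D(P‖Q) = 0.0859 nats.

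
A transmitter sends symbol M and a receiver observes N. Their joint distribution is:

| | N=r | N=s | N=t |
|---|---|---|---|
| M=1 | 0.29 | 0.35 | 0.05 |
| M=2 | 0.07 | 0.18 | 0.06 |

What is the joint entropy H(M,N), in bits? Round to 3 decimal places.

H(M,N) = −Σ p(x,y)·log₂ p(x,y) over all 6 cells.
  cell (1,r): −0.29·log₂0.29 = 0.5179
  cell (1,s): −0.35·log₂0.35 = 0.5301
  cell (1,t): −0.05·log₂0.05 = 0.2161
  cell (2,r): −0.07·log₂0.07 = 0.2686
  cell (2,s): −0.18·log₂0.18 = 0.4453
  cell (2,t): −0.06·log₂0.06 = 0.2435
Sum = 2.221 bits.

2.221 bits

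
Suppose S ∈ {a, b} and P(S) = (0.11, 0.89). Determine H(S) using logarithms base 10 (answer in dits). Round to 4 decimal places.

H(S) = −Σ p·log₁₀ p.
  −(0.11)·log₁₀(0.11) = 0.10545
  −(0.89)·log₁₀(0.89) = 0.04504
Sum: 0.10545 + 0.04504 = 0.1505 dits.

0.1505 dits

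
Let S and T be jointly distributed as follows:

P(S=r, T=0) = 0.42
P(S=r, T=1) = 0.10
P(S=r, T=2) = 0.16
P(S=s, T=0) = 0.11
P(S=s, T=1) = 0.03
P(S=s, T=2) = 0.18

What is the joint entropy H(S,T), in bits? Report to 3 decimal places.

2.228 bits

H(S,T) = −Σ p(x,y)·log₂ p(x,y) over all 6 cells.
  cell (r,0): −0.42·log₂0.42 = 0.5256
  cell (r,1): −0.10·log₂0.10 = 0.3322
  cell (r,2): −0.16·log₂0.16 = 0.4230
  cell (s,0): −0.11·log₂0.11 = 0.3503
  cell (s,1): −0.03·log₂0.03 = 0.1518
  cell (s,2): −0.18·log₂0.18 = 0.4453
Sum = 2.228 bits.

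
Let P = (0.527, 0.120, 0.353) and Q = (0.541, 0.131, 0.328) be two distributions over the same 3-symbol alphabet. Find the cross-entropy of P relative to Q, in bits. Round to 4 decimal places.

1.3867 bits

H(P,Q) = −Σ p·log₂ q.
  −0.527·log₂(0.541) = 0.46708
  −0.120·log₂(0.131) = 0.35188
  −0.353·log₂(0.328) = 0.56771
H(P,Q) = 1.3867 bits.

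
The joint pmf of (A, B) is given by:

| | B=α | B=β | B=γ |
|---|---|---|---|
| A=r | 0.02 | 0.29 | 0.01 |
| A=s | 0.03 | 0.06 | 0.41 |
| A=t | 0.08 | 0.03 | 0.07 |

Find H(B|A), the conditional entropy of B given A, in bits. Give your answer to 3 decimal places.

0.860 bits

Marginals: p(A) = (0.3200, 0.5000, 0.1800), p(B) = (0.1300, 0.3800, 0.4900).
H(B|A) = Σ p(A) · H(B|A=·).
  A=r: p=0.3200, H(B|A=r) = 0.5350
  A=s: p=0.5000, H(B|A=s) = 0.8454
  A=t: p=0.1800, H(B|A=t) = 1.4807
Weighted sum = 0.860 bits.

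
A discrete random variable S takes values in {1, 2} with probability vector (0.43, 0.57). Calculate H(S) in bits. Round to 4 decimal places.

0.9858 bits

H(S) = −Σ p·log₂ p.
  −(0.43)·log₂(0.43) = 0.52356
  −(0.57)·log₂(0.57) = 0.46225
Sum: 0.52356 + 0.46225 = 0.9858 bits.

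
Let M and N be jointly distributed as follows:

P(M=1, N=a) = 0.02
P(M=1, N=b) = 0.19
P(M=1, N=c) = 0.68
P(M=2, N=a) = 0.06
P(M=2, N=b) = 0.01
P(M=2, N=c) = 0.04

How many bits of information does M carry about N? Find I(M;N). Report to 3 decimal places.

Marginals: p(M) = (0.8900, 0.1100), p(N) = (0.0800, 0.2000, 0.7200).
I(M;N) = Σ p(x,y)·log₂[p(x,y)/(p(x)p(y))].
  (1,a): 0.02·log₂(0.2809) = -0.0366
  (1,b): 0.19·log₂(1.0674) = 0.0179
  (1,c): 0.68·log₂(1.0612) = 0.0582
  (2,a): 0.06·log₂(6.8182) = 0.1662
  (2,b): 0.01·log₂(0.4545) = -0.0114
  (2,c): 0.04·log₂(0.5051) = -0.0394
Sum = 0.155 bits.

0.155 bits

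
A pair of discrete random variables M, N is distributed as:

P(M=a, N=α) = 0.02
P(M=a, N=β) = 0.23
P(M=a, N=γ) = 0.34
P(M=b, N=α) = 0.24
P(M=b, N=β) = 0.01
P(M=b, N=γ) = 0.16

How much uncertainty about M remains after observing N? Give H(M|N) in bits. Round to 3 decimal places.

Marginals: p(M) = (0.5900, 0.4100), p(N) = (0.2600, 0.2400, 0.5000).
H(M|N) = Σ p(N) · H(M|N=·).
  N=α: p=0.2600, H(M|N=α) = 0.3912
  N=β: p=0.2400, H(M|N=β) = 0.2499
  N=γ: p=0.5000, H(M|N=γ) = 0.9044
Weighted sum = 0.614 bits.

0.614 bits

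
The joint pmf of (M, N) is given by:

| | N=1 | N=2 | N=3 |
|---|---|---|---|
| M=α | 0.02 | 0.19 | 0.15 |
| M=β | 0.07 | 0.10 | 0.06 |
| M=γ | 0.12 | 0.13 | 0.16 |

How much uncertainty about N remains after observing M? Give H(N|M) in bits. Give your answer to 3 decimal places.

Marginals: p(M) = (0.3600, 0.2300, 0.4100), p(N) = (0.2100, 0.4200, 0.3700).
H(N|M) = Σ p(M) · H(N|M=·).
  M=α: p=0.3600, H(N|M=α) = 1.2445
  M=β: p=0.2300, H(N|M=β) = 1.5505
  M=γ: p=0.4100, H(N|M=γ) = 1.5740
Weighted sum = 1.450 bits.

1.450 bits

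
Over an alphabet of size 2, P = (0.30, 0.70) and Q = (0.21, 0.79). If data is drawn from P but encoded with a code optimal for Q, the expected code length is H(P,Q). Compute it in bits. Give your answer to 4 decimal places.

0.9135 bits

H(P,Q) = −Σ p·log₂ q.
  −0.30·log₂(0.21) = 0.67546
  −0.70·log₂(0.79) = 0.23805
H(P,Q) = 0.9135 bits.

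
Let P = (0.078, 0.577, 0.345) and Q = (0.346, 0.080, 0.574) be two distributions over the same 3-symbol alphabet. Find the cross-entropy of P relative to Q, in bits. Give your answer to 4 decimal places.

2.4982 bits

H(P,Q) = −Σ p·log₂ q.
  −0.078·log₂(0.346) = 0.11943
  −0.577·log₂(0.080) = 2.10251
  −0.345·log₂(0.574) = 0.27630
H(P,Q) = 2.4982 bits.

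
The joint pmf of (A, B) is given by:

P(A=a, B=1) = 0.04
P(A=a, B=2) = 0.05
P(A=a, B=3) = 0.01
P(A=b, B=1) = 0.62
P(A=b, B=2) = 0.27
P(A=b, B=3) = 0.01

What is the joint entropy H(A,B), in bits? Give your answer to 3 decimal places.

H(A,B) = −Σ p(x,y)·log₂ p(x,y) over all 6 cells.
  cell (a,1): −0.04·log₂0.04 = 0.1858
  cell (a,2): −0.05·log₂0.05 = 0.2161
  cell (a,3): −0.01·log₂0.01 = 0.0664
  cell (b,1): −0.62·log₂0.62 = 0.4276
  cell (b,2): −0.27·log₂0.27 = 0.5100
  cell (b,3): −0.01·log₂0.01 = 0.0664
Sum = 1.472 bits.

1.472 bits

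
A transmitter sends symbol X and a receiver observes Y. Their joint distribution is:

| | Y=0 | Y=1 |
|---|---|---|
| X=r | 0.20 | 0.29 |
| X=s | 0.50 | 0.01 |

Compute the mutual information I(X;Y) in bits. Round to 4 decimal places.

0.3323 bits

Marginals: p(X) = (0.4900, 0.5100), p(Y) = (0.7000, 0.3000).
I(X;Y) = Σ p(x,y)·log₂[p(x,y)/(p(x)p(y))].
  (r,0): 0.20·log₂(0.5831) = -0.15564
  (r,1): 0.29·log₂(1.9728) = 0.28427
  (s,0): 0.50·log₂(1.4006) = 0.24300
  (s,1): 0.01·log₂(0.0654) = -0.03935
Sum = 0.3323 bits.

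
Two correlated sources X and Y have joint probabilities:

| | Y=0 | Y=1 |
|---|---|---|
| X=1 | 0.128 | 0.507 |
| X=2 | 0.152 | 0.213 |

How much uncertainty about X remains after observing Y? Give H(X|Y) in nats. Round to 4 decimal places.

0.6303 nats

Chain rule: H(X|Y) = H(X,Y) − H(Y).
Marginals: p(X) = (0.6350, 0.3650), p(Y) = (0.2800, 0.7200).
H(X,Y) = 1.2233 nats; H(Y) = 0.5930 nats.
H(X|Y) = 1.2233 − 0.5930 = 0.6303 nats.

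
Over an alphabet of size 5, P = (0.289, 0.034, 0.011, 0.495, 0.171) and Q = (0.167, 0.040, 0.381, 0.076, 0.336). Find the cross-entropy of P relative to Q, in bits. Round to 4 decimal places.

3.0288 bits

H(P,Q) = −Σ p·log₂ q.
  −0.289·log₂(0.167) = 0.74622
  −0.034·log₂(0.040) = 0.15789
  −0.011·log₂(0.381) = 0.01531
  −0.495·log₂(0.076) = 1.84034
  −0.171·log₂(0.336) = 0.26906
H(P,Q) = 3.0288 bits.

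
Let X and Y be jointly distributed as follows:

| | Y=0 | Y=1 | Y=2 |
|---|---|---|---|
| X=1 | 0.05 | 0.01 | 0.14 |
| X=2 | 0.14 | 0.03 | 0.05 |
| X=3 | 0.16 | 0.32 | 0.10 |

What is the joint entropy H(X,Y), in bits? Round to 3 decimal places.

2.726 bits

H(X,Y) = −Σ p(x,y)·log₂ p(x,y) over all 9 cells.
  cell (1,0): −0.05·log₂0.05 = 0.2161
  cell (1,1): −0.01·log₂0.01 = 0.0664
  cell (1,2): −0.14·log₂0.14 = 0.3971
  cell (2,0): −0.14·log₂0.14 = 0.3971
  cell (2,1): −0.03·log₂0.03 = 0.1518
  cell (2,2): −0.05·log₂0.05 = 0.2161
  cell (3,0): −0.16·log₂0.16 = 0.4230
  cell (3,1): −0.32·log₂0.32 = 0.5260
  cell (3,2): −0.10·log₂0.10 = 0.3322
Sum = 2.726 bits.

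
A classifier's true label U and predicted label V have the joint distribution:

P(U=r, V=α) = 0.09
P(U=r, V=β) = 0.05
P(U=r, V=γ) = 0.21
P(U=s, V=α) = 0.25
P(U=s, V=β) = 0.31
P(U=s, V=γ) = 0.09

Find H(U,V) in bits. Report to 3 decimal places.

H(U,V) = −Σ p(x,y)·log₂ p(x,y) over all 6 cells.
  cell (r,α): −0.09·log₂0.09 = 0.3127
  cell (r,β): −0.05·log₂0.05 = 0.2161
  cell (r,γ): −0.21·log₂0.21 = 0.4728
  cell (s,α): −0.25·log₂0.25 = 0.5000
  cell (s,β): −0.31·log₂0.31 = 0.5238
  cell (s,γ): −0.09·log₂0.09 = 0.3127
Sum = 2.338 bits.

2.338 bits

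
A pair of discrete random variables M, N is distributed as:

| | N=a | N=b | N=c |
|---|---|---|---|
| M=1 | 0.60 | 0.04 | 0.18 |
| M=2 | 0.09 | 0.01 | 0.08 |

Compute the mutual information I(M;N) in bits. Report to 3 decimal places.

Marginals: p(M) = (0.8200, 0.1800), p(N) = (0.6900, 0.0500, 0.2600).
I(M;N) = Σ p(x,y)·log₂[p(x,y)/(p(x)p(y))].
  (1,a): 0.60·log₂(1.0604) = 0.0508
  (1,b): 0.04·log₂(0.9756) = -0.0014
  (1,c): 0.18·log₂(0.8443) = -0.0440
  (2,a): 0.09·log₂(0.7246) = -0.0418
  (2,b): 0.01·log₂(1.1111) = 0.0015
  (2,c): 0.08·log₂(1.7094) = 0.0619
Sum = 0.027 bits.

0.027 bits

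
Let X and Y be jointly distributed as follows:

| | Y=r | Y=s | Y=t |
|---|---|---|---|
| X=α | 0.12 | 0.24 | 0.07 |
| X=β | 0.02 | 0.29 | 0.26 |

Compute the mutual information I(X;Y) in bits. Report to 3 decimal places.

0.130 bits

Marginals: p(X) = (0.4300, 0.5700), p(Y) = (0.1400, 0.5300, 0.3300).
I(X;Y) = H(X) + H(Y) − H(X,Y).
H(X) = 0.9858, H(Y) = 1.4104, H(X,Y) = 2.2658.
I(X;Y) = 0.9858 + 1.4104 − 2.2658 = 0.130 bits.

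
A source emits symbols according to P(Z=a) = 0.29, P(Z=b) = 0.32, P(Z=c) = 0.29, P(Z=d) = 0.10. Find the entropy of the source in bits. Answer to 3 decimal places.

1.894 bits

H(Z) = −Σ p·log₂ p.
  −(0.29)·log₂(0.29) = 0.5179
  −(0.32)·log₂(0.32) = 0.5260
  −(0.29)·log₂(0.29) = 0.5179
  −(0.10)·log₂(0.10) = 0.3322
Sum: 0.5179 + 0.5260 + 0.5179 + 0.3322 = 1.894 bits.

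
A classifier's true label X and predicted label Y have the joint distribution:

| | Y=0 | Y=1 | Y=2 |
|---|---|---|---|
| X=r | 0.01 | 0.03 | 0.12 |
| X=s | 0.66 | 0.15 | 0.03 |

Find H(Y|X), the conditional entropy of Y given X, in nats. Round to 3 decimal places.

0.630 nats

Marginals: p(X) = (0.1600, 0.8400), p(Y) = (0.6700, 0.1800, 0.1500).
H(Y|X) = Σ p(X) · H(Y|X=·).
  X=r: p=0.1600, H(Y|X=r) = 0.7029
  X=s: p=0.8400, H(Y|X=s) = 0.6161
Weighted sum = 0.630 nats.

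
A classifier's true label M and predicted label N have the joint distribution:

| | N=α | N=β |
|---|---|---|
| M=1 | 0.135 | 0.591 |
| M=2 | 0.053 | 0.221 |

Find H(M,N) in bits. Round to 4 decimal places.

1.5444 bits

H(M,N) = −Σ p(x,y)·log₂ p(x,y) over all 4 cells.
  cell (1,α): −0.135·log₂0.135 = 0.39001
  cell (1,β): −0.591·log₂0.591 = 0.44843
  cell (2,α): −0.053·log₂0.053 = 0.22461
  cell (2,β): −0.221·log₂0.221 = 0.48131
Sum = 1.5444 bits.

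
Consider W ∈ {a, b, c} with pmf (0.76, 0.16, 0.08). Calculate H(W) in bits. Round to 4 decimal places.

H(W) = −Σ p·log₂ p.
  −(0.76)·log₂(0.76) = 0.30091
  −(0.16)·log₂(0.16) = 0.42302
  −(0.08)·log₂(0.08) = 0.29151
Sum: 0.30091 + 0.42302 + 0.29151 = 1.0154 bits.

1.0154 bits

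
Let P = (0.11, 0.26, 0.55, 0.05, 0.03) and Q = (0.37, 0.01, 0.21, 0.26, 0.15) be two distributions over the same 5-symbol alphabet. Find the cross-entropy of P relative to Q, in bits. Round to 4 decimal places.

3.3028 bits

H(P,Q) = −Σ p·log₂ q.
  −0.11·log₂(0.37) = 0.15778
  −0.26·log₂(0.01) = 1.72740
  −0.55·log₂(0.21) = 1.23835
  −0.05·log₂(0.26) = 0.09717
  −0.03·log₂(0.15) = 0.08211
H(P,Q) = 3.3028 bits.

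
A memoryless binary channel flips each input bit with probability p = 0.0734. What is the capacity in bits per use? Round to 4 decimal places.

Binary symmetric channel: C = 1 − h₂(ε) where h₂ is the binary entropy function.
h₂(0.0734) = −0.0734·log₂0.0734 − 0.9266·log₂0.9266 = 0.3785.
C = 1 − 0.3785 = 0.6215 bits per channel use.

0.6215 bits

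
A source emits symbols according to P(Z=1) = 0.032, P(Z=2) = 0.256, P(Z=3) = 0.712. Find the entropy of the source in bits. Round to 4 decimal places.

1.0111 bits

H(Z) = −Σ p·log₂ p.
  −(0.032)·log₂(0.032) = 0.15891
  −(0.256)·log₂(0.256) = 0.50324
  −(0.712)·log₂(0.712) = 0.34892
Sum: 0.15891 + 0.50324 + 0.34892 = 1.0111 bits.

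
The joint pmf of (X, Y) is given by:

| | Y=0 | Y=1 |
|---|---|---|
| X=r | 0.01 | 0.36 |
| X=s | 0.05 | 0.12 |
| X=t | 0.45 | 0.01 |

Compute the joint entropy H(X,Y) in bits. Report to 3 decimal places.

1.765 bits

H(X,Y) = −Σ p(x,y)·log₂ p(x,y) over all 6 cells.
  cell (r,0): −0.01·log₂0.01 = 0.0664
  cell (r,1): −0.36·log₂0.36 = 0.5306
  cell (s,0): −0.05·log₂0.05 = 0.2161
  cell (s,1): −0.12·log₂0.12 = 0.3671
  cell (t,0): −0.45·log₂0.45 = 0.5184
  cell (t,1): −0.01·log₂0.01 = 0.0664
Sum = 1.765 bits.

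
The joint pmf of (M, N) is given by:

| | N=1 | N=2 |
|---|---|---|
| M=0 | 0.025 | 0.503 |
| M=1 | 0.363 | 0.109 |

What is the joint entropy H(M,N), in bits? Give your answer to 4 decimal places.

1.5109 bits

H(M,N) = −Σ p(x,y)·log₂ p(x,y) over all 4 cells.
  cell (0,1): −0.025·log₂0.025 = 0.13305
  cell (0,2): −0.503·log₂0.503 = 0.49866
  cell (1,1): −0.363·log₂0.363 = 0.53069
  cell (1,2): −0.109·log₂0.109 = 0.34854
Sum = 1.5109 bits.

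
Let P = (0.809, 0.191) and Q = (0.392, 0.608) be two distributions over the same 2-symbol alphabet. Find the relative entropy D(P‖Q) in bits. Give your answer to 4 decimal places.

D(P‖Q) = Σ p·log₂(p/q).
  0.809·log₂(0.809/0.392) = 0.84564
  0.191·log₂(0.191/0.608) = -0.31907
D(P‖Q) = 0.5266 bits.

0.5266 bits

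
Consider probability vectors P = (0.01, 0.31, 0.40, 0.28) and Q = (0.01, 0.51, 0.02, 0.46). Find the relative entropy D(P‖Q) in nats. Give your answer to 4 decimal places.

D(P‖Q) = Σ p·ln(p/q).
  0.01·ln(0.01/0.01) = 0.00000
  0.31·ln(0.31/0.51) = -0.15433
  0.40·ln(0.40/0.02) = 1.19829
  0.28·ln(0.28/0.46) = -0.13900
D(P‖Q) = 0.9050 nats.

0.9050 nats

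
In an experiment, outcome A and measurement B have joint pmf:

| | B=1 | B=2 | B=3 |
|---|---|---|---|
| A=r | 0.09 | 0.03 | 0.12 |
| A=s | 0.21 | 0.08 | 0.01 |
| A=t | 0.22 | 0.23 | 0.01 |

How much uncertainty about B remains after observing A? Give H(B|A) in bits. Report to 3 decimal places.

Marginals: p(A) = (0.2400, 0.3000, 0.4600), p(B) = (0.5200, 0.3400, 0.1400).
H(B|A) = Σ p(A) · H(B|A=·).
  A=r: p=0.2400, H(B|A=r) = 1.4056
  A=s: p=0.3000, H(B|A=s) = 1.0323
  A=t: p=0.4600, H(B|A=t) = 1.1290
Weighted sum = 1.166 bits.

1.166 bits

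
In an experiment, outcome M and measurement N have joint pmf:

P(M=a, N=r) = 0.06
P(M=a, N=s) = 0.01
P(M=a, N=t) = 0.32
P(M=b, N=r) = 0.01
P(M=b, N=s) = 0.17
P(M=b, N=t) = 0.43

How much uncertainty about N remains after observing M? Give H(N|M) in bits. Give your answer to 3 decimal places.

0.896 bits

Marginals: p(M) = (0.3900, 0.6100), p(N) = (0.0700, 0.1800, 0.7500).
H(N|M) = Σ p(M) · H(N|M=·).
  M=a: p=0.3900, H(N|M=a) = 0.7852
  M=b: p=0.6100, H(N|M=b) = 0.9665
Weighted sum = 0.896 bits.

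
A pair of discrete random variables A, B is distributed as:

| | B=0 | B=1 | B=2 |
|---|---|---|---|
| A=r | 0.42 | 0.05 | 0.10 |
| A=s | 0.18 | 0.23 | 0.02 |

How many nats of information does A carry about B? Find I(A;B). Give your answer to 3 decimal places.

0.131 nats

Marginals: p(A) = (0.5700, 0.4300), p(B) = (0.6000, 0.2800, 0.1200).
I(A;B) = H(A) + H(B) − H(A,B).
H(A) = 0.6833, H(B) = 0.9174, H(A,B) = 1.4693.
I(A;B) = 0.6833 + 0.9174 − 1.4693 = 0.131 nats.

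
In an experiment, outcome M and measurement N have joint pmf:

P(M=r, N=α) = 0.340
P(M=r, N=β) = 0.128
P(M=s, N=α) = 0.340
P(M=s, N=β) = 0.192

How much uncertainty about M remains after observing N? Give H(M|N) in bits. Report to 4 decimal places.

0.9907 bits

Chain rule: H(M|N) = H(M,N) − H(N).
Marginals: p(M) = (0.4680, 0.5320), p(N) = (0.6800, 0.3200).
H(M,N) = 1.8951 bits; H(N) = 0.9044 bits.
H(M|N) = 1.8951 − 0.9044 = 0.9907 bits.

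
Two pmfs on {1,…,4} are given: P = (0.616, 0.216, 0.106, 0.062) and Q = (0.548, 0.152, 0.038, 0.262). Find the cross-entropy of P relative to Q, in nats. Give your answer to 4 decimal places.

H(P,Q) = −Σ p·ln q.
  −0.616·ln(0.548) = 0.37051
  −0.216·ln(0.152) = 0.40692
  −0.106·ln(0.038) = 0.34664
  −0.062·ln(0.262) = 0.08304
H(P,Q) = 1.2071 nats.

1.2071 nats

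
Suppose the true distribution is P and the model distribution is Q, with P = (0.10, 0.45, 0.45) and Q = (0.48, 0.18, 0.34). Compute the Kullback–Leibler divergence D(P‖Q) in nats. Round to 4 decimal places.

D(P‖Q) = Σ p·ln(p/q).
  0.10·ln(0.10/0.48) = -0.15686
  0.45·ln(0.45/0.18) = 0.41233
  0.45·ln(0.45/0.34) = 0.12614
D(P‖Q) = 0.3816 nats.

0.3816 nats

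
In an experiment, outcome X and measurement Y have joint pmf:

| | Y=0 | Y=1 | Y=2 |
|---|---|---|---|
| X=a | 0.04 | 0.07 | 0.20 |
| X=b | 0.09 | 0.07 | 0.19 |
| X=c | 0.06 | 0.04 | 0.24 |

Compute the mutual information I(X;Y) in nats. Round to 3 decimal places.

0.017 nats

Marginals: p(X) = (0.3100, 0.3500, 0.3400), p(Y) = (0.1900, 0.1800, 0.6300).
I(X;Y) = H(X) + H(Y) − H(X,Y).
H(X) = 1.0973, H(Y) = 0.9153, H(X,Y) = 1.9953.
I(X;Y) = 1.0973 + 0.9153 − 1.9953 = 0.017 nats.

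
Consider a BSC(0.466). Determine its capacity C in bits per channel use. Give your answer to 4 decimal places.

0.0033 bits

Binary symmetric channel: C = 1 − h₂(ε) where h₂ is the binary entropy function.
h₂(0.466) = −0.466·log₂0.466 − 0.534·log₂0.534 = 0.9967.
C = 1 − 0.9967 = 0.0033 bits per channel use.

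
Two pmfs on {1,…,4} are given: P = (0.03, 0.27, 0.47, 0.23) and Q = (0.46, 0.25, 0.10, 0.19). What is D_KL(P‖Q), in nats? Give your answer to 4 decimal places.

0.7102 nats

D(P‖Q) = Σ p·ln(p/q).
  0.03·ln(0.03/0.46) = -0.08190
  0.27·ln(0.27/0.25) = 0.02078
  0.47·ln(0.47/0.10) = 0.72735
  0.23·ln(0.23/0.19) = 0.04394
D(P‖Q) = 0.7102 nats.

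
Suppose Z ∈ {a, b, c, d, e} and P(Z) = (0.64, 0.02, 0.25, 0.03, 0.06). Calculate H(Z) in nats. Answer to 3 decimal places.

0.984 nats

H(Z) = −Σ p·ln p.
  −(0.64)·ln(0.64) = 0.2856
  −(0.02)·ln(0.02) = 0.0782
  −(0.25)·ln(0.25) = 0.3466
  −(0.03)·ln(0.03) = 0.1052
  −(0.06)·ln(0.06) = 0.1688
Sum: 0.2856 + 0.0782 + 0.3466 + 0.1052 + 0.1688 = 0.984 nats.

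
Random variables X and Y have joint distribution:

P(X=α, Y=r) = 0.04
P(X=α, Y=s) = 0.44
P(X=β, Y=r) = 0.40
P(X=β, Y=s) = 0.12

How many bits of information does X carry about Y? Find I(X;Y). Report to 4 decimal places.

Marginals: p(X) = (0.4800, 0.5200), p(Y) = (0.4400, 0.5600).
I(X;Y) = Σ p(x,y)·log₂[p(x,y)/(p(x)p(y))].
  (α,r): 0.04·log₂(0.1894) = -0.09602
  (α,s): 0.44·log₂(1.6369) = 0.31283
  (β,r): 0.40·log₂(1.7483) = 0.32237
  (β,s): 0.12·log₂(0.4121) = -0.15348
Sum = 0.3857 bits.

0.3857 bits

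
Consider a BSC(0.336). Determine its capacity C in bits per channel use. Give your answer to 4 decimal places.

Binary symmetric channel: C = 1 − h₂(ε) where h₂ is the binary entropy function.
h₂(0.336) = −0.336·log₂0.336 − 0.664·log₂0.664 = 0.9209.
C = 1 − 0.9209 = 0.0791 bits per channel use.

0.0791 bits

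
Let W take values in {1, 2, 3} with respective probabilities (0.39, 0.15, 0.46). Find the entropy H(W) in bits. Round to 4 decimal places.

1.4557 bits

H(W) = −Σ p·log₂ p.
  −(0.39)·log₂(0.39) = 0.52980
  −(0.15)·log₂(0.15) = 0.41054
  −(0.46)·log₂(0.46) = 0.51534
Sum: 0.52980 + 0.41054 + 0.51534 = 1.4557 bits.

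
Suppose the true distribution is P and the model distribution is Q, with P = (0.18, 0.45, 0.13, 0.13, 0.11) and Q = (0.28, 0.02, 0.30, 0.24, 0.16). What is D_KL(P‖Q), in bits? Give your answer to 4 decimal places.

1.5753 bits

D(P‖Q) = Σ p·log₂(p/q).
  0.18·log₂(0.18/0.28) = -0.11474
  0.45·log₂(0.45/0.02) = 2.02133
  0.13·log₂(0.13/0.30) = -0.15684
  0.13·log₂(0.13/0.24) = -0.11499
  0.11·log₂(0.11/0.16) = -0.05946
D(P‖Q) = 1.5753 bits.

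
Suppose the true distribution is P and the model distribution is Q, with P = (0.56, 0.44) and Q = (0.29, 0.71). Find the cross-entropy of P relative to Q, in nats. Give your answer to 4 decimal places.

0.8439 nats

H(P,Q) = −Σ p·ln q.
  −0.56·ln(0.29) = 0.69321
  −0.44·ln(0.71) = 0.15070
H(P,Q) = 0.8439 nats.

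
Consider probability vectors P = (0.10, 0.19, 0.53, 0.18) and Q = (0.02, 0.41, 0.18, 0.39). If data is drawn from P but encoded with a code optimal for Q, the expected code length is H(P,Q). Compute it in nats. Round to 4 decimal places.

1.6389 nats

H(P,Q) = −Σ p·ln q.
  −0.10·ln(0.02) = 0.39120
  −0.19·ln(0.41) = 0.16940
  −0.53·ln(0.18) = 0.90884
  −0.18·ln(0.39) = 0.16949
H(P,Q) = 1.6389 nats.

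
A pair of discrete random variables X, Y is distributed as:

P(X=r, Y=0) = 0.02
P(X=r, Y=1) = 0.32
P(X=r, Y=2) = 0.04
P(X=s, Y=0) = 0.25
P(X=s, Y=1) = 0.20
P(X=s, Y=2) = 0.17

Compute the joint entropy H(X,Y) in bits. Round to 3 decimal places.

H(X,Y) = −Σ p(x,y)·log₂ p(x,y) over all 6 cells.
  cell (r,0): −0.02·log₂0.02 = 0.1129
  cell (r,1): −0.32·log₂0.32 = 0.5260
  cell (r,2): −0.04·log₂0.04 = 0.1858
  cell (s,0): −0.25·log₂0.25 = 0.5000
  cell (s,1): −0.20·log₂0.20 = 0.4644
  cell (s,2): −0.17·log₂0.17 = 0.4346
Sum = 2.224 bits.

2.224 bits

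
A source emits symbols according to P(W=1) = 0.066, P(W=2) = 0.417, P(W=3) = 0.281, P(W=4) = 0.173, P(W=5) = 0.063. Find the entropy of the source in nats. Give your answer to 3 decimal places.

H(W) = −Σ p·ln p.
  −(0.066)·ln(0.066) = 0.1794
  −(0.417)·ln(0.417) = 0.3647
  −(0.281)·ln(0.281) = 0.3567
  −(0.173)·ln(0.173) = 0.3035
  −(0.063)·ln(0.063) = 0.1742
Sum: 0.1794 + 0.3647 + 0.3567 + 0.3035 + 0.1742 = 1.379 nats.

1.379 nats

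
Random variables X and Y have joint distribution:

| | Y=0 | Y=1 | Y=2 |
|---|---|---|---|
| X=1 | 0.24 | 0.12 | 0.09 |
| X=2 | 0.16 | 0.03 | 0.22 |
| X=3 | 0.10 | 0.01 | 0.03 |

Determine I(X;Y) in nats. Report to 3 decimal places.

Marginals: p(X) = (0.4500, 0.4100, 0.1400), p(Y) = (0.5000, 0.1600, 0.3400).
I(X;Y) = Σ p(x,y)·ln[p(x,y)/(p(x)p(y))].
  (1,0): 0.24·ln(1.0667) = 0.0155
  (1,1): 0.12·ln(1.6667) = 0.0613
  (1,2): 0.09·ln(0.5882) = -0.0478
  (2,0): 0.16·ln(0.7805) = -0.0397
  (2,1): 0.03·ln(0.4573) = -0.0235
  (2,2): 0.22·ln(1.5782) = 0.1004
  (3,0): 0.10·ln(1.4286) = 0.0357
  (3,1): 0.01·ln(0.4464) = -0.0081
  (3,2): 0.03·ln(0.6303) = -0.0138
Sum = 0.080 nats.

0.080 nats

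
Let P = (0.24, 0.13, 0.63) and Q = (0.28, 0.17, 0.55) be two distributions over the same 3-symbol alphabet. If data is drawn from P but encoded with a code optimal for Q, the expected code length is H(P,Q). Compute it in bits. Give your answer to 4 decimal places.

1.3165 bits

H(P,Q) = −Σ p·log₂ q.
  −0.24·log₂(0.28) = 0.44076
  −0.13·log₂(0.17) = 0.33233
  −0.63·log₂(0.55) = 0.54337
H(P,Q) = 1.3165 bits.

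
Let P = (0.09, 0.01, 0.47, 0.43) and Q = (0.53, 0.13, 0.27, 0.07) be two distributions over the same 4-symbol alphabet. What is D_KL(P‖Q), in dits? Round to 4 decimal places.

0.3717 dits

D(P‖Q) = Σ p·log₁₀(p/q).
  0.09·log₁₀(0.09/0.53) = -0.06930
  0.01·log₁₀(0.01/0.13) = -0.01114
  0.47·log₁₀(0.47/0.27) = 0.11315
  0.43·log₁₀(0.43/0.07) = 0.33900
D(P‖Q) = 0.3717 dits.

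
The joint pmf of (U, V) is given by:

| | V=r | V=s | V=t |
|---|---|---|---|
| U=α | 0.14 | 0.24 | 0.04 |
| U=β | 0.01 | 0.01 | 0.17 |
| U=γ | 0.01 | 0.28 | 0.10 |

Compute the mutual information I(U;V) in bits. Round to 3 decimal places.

0.386 bits

Marginals: p(U) = (0.4200, 0.1900, 0.3900), p(V) = (0.1600, 0.5300, 0.3100).
I(U;V) = H(U) + H(V) − H(U,V).
H(U) = 1.5107, H(V) = 1.4323, H(U,V) = 2.5573.
I(U;V) = 1.5107 + 1.4323 − 2.5573 = 0.386 bits.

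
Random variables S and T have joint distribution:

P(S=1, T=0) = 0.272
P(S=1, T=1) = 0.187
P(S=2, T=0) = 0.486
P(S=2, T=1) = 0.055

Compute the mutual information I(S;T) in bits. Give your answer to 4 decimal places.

0.0942 bits

Marginals: p(S) = (0.4590, 0.5410), p(T) = (0.7580, 0.2420).
I(S;T) = H(S) + H(T) − H(S,T).
H(S) = 0.9951, H(T) = 0.7984, H(S,T) = 1.6993.
I(S;T) = 0.9951 + 0.7984 − 1.6993 = 0.0942 bits.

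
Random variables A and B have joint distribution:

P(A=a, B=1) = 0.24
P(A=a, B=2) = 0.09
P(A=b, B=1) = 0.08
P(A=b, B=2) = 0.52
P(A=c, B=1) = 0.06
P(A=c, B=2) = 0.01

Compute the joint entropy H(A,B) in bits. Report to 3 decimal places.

1.899 bits

H(A,B) = −Σ p(x,y)·log₂ p(x,y) over all 6 cells.
  cell (a,1): −0.24·log₂0.24 = 0.4941
  cell (a,2): −0.09·log₂0.09 = 0.3127
  cell (b,1): −0.08·log₂0.08 = 0.2915
  cell (b,2): −0.52·log₂0.52 = 0.4906
  cell (c,1): −0.06·log₂0.06 = 0.2435
  cell (c,2): −0.01·log₂0.01 = 0.0664
Sum = 1.899 bits.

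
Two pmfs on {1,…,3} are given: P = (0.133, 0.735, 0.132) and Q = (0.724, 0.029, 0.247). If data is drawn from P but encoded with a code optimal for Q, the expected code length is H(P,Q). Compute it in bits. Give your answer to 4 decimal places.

H(P,Q) = −Σ p·log₂ q.
  −0.133·log₂(0.724) = 0.06197
  −0.735·log₂(0.029) = 3.75424
  −0.132·log₂(0.247) = 0.26630
H(P,Q) = 4.0825 bits.

4.0825 bits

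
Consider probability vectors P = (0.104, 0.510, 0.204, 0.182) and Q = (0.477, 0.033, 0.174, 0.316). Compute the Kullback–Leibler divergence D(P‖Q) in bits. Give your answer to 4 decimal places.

D(P‖Q) = Σ p·log₂(p/q).
  0.104·log₂(0.104/0.477) = -0.22853
  0.510·log₂(0.510/0.033) = 2.01448
  0.204·log₂(0.204/0.174) = 0.04681
  0.182·log₂(0.182/0.316) = -0.14487
D(P‖Q) = 1.6879 bits.

1.6879 bits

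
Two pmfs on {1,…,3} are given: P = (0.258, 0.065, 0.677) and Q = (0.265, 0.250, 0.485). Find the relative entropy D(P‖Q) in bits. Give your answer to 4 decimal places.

D(P‖Q) = Σ p·log₂(p/q).
  0.258·log₂(0.258/0.265) = -0.00996
  0.065·log₂(0.065/0.250) = -0.12632
  0.677·log₂(0.677/0.485) = 0.32575
D(P‖Q) = 0.1895 bits.

0.1895 bits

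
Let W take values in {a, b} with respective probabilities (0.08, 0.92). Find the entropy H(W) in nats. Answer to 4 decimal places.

H(W) = −Σ p·ln p.
  −(0.08)·ln(0.08) = 0.20206
  −(0.92)·ln(0.92) = 0.07671
Sum: 0.20206 + 0.07671 = 0.2788 nats.

0.2788 nats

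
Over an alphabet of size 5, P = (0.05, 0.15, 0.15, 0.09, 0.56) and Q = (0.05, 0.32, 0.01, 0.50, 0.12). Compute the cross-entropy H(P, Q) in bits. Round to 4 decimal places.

H(P,Q) = −Σ p·log₂ q.
  −0.05·log₂(0.05) = 0.21610
  −0.15·log₂(0.32) = 0.24658
  −0.15·log₂(0.01) = 0.99658
  −0.09·log₂(0.50) = 0.09000
  −0.56·log₂(0.12) = 1.71298
H(P,Q) = 3.2622 bits.

3.2622 bits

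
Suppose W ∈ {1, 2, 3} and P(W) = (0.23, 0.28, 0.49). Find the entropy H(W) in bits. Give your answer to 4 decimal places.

1.5062 bits

H(W) = −Σ p·log₂ p.
  −(0.23)·log₂(0.23) = 0.48767
  −(0.28)·log₂(0.28) = 0.51422
  −(0.49)·log₂(0.49) = 0.50428
Sum: 0.48767 + 0.51422 + 0.50428 = 1.5062 bits.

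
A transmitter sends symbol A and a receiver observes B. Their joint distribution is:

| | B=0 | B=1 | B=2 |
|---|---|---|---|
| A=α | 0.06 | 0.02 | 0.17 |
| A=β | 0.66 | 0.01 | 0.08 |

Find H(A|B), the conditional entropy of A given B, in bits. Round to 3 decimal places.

0.552 bits

Marginals: p(A) = (0.2500, 0.7500), p(B) = (0.7200, 0.0300, 0.2500).
H(A|B) = Σ p(B) · H(A|B=·).
  B=0: p=0.7200, H(A|B=0) = 0.4138
  B=1: p=0.0300, H(A|B=1) = 0.9183
  B=2: p=0.2500, H(A|B=2) = 0.9044
Weighted sum = 0.552 bits.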